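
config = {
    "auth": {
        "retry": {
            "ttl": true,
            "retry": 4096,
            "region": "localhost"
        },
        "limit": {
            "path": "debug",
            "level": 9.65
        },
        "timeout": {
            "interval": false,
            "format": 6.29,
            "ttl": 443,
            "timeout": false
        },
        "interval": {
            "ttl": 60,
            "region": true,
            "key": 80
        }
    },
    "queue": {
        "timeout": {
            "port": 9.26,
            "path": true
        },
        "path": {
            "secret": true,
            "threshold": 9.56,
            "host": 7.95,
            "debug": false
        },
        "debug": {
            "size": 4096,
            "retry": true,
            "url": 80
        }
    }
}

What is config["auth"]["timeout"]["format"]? 6.29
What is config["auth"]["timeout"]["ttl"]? 443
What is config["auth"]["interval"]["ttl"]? 60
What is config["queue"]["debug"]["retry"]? True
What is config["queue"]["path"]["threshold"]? 9.56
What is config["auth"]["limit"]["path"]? "debug"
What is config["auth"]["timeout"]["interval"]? False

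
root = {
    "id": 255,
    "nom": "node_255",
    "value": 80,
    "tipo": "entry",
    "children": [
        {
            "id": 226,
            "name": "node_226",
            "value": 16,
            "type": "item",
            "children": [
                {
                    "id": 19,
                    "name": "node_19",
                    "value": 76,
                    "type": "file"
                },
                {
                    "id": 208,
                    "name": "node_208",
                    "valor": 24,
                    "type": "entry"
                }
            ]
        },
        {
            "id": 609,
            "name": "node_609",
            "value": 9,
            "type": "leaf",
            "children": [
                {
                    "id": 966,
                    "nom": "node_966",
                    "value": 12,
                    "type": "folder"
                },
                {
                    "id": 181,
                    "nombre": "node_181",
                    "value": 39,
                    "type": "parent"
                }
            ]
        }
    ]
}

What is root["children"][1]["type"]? "leaf"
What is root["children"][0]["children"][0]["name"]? "node_19"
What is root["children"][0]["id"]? 226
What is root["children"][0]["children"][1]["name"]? "node_208"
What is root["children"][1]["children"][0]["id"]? 966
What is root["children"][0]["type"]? "item"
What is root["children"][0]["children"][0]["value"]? 76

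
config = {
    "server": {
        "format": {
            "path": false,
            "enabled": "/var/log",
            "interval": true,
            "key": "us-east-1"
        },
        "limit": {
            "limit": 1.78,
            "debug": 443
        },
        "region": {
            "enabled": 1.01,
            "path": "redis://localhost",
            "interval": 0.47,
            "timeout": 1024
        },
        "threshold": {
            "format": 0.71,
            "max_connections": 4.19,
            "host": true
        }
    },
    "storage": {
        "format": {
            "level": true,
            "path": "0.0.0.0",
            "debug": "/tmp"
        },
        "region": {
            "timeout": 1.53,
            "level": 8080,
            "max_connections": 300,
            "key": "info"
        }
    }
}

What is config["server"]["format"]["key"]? "us-east-1"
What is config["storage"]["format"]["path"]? "0.0.0.0"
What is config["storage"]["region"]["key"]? "info"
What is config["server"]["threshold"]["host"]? True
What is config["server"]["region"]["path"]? "redis://localhost"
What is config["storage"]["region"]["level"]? 8080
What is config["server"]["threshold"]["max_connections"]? 4.19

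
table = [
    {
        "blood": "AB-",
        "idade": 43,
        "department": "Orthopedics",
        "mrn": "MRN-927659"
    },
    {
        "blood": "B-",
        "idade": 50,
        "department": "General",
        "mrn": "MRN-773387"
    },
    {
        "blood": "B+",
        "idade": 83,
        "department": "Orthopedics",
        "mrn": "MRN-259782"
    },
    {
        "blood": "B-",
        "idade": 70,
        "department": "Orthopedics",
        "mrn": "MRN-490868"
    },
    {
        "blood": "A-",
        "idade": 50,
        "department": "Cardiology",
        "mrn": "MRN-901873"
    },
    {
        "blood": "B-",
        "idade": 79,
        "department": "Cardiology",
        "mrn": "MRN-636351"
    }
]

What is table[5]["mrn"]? "MRN-636351"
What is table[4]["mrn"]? "MRN-901873"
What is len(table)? 6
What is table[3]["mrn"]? "MRN-490868"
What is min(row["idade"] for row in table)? 43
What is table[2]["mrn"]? "MRN-259782"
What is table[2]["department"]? "Orthopedics"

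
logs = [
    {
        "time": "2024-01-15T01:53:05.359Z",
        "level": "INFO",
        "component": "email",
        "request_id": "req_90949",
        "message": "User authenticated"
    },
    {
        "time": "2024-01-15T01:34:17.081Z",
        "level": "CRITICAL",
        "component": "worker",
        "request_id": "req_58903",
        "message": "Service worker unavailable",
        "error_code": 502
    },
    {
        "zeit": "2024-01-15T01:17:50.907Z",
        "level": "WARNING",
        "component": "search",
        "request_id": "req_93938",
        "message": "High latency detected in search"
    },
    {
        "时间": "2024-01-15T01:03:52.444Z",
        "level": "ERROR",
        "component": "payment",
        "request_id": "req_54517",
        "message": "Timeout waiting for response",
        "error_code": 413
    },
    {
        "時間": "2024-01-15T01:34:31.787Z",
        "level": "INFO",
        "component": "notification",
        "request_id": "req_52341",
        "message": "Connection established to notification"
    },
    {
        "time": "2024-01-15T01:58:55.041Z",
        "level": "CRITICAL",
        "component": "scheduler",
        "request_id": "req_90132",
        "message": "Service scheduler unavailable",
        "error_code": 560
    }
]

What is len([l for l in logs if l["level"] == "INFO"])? 2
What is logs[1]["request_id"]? "req_58903"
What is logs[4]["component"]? "notification"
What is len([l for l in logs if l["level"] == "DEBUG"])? 0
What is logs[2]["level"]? "WARNING"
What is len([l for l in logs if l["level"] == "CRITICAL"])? 2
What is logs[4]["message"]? "Connection established to notification"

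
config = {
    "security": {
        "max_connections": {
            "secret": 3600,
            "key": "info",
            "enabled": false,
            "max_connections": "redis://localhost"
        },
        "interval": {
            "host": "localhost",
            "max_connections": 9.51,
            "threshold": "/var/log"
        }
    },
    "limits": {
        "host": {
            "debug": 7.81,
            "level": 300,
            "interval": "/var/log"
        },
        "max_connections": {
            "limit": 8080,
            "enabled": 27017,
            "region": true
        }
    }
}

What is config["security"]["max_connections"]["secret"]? 3600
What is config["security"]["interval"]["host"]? "localhost"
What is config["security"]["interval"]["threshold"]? "/var/log"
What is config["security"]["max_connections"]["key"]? "info"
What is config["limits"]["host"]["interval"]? "/var/log"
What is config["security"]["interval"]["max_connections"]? 9.51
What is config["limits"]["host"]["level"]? 300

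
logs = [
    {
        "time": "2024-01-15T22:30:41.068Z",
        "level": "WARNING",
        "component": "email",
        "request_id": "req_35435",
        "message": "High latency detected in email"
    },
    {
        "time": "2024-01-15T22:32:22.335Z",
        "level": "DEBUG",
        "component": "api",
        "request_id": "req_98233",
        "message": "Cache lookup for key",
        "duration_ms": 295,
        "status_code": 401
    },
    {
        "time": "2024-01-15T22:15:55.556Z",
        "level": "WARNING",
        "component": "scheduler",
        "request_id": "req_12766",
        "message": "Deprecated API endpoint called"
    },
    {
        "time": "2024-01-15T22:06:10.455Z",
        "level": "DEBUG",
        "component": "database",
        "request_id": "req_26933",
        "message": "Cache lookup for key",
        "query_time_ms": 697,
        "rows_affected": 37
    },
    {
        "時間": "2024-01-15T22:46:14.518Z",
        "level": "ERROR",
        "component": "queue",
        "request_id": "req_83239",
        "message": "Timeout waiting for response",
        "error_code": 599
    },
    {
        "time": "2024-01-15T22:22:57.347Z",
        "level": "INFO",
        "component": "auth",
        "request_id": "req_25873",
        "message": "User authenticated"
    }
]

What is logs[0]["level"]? "WARNING"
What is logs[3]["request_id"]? "req_26933"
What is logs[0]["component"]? "email"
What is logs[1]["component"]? "api"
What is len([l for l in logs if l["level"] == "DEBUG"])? 2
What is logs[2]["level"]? "WARNING"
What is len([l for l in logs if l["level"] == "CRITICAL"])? 0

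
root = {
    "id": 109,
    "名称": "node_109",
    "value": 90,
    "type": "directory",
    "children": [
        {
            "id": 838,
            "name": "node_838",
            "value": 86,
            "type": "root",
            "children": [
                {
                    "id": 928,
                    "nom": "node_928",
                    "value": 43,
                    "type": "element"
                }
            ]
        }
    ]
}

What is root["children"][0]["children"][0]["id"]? 928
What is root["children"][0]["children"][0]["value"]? 43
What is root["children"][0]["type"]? "root"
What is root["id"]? 109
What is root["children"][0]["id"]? 838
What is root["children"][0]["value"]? 86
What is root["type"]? "directory"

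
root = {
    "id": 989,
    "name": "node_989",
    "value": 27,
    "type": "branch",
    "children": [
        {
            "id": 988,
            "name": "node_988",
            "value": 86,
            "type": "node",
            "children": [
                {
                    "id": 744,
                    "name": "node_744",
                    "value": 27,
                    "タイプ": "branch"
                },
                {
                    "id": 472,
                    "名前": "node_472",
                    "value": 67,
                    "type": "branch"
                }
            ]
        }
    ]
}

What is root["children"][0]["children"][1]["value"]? 67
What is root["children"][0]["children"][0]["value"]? 27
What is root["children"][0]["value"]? 86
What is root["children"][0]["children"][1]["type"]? "branch"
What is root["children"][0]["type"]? "node"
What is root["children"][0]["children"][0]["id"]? 744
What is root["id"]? 989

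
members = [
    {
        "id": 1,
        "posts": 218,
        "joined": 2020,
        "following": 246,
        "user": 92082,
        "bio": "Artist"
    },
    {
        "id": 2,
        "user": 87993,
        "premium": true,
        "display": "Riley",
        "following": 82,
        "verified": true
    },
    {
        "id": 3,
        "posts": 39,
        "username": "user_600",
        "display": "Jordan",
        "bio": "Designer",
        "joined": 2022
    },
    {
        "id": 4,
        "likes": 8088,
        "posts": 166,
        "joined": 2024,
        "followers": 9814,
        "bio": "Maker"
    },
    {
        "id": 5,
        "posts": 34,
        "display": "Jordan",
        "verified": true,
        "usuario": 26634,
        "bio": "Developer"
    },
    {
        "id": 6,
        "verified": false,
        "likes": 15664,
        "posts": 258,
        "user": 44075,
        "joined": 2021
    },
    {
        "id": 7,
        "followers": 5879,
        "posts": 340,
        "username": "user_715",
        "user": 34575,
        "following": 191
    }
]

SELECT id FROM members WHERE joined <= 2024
[1, 3, 4, 6]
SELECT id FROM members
[1, 2, 3, 4, 5, 6, 7]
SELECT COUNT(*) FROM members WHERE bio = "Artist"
1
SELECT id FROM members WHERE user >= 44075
[1, 2, 6]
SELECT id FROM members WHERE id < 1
[]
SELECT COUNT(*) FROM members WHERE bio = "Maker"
1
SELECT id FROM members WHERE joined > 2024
[]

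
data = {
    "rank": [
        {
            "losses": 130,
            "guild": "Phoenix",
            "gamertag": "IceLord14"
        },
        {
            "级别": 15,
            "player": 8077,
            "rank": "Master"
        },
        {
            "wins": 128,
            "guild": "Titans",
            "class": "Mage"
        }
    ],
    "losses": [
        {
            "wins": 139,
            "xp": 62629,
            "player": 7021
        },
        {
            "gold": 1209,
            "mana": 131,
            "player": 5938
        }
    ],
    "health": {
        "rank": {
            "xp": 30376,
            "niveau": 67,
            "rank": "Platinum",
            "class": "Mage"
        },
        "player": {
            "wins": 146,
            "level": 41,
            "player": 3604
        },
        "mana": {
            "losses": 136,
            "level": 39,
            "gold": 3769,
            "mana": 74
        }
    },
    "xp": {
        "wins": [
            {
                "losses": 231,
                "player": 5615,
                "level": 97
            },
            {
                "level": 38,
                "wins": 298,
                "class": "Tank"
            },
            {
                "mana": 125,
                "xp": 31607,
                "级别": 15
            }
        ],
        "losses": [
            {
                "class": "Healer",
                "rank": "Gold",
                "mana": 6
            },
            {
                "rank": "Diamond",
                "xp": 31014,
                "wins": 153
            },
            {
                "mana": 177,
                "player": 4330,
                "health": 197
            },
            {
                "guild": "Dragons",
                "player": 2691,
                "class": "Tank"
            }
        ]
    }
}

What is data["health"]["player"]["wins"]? 146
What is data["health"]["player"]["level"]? 41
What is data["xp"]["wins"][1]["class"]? "Tank"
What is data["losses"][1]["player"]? 5938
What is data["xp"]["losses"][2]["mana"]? 177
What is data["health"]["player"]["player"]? 3604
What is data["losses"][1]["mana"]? 131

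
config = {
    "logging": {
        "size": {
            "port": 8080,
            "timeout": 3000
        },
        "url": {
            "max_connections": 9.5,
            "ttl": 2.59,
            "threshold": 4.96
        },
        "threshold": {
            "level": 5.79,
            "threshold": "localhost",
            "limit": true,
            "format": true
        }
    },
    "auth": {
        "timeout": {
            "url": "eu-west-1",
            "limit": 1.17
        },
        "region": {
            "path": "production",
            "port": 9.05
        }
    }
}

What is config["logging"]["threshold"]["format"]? True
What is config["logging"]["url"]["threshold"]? 4.96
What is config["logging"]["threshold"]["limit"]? True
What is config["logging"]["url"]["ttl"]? 2.59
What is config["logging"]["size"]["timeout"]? 3000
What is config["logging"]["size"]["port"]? 8080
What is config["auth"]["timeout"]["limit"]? 1.17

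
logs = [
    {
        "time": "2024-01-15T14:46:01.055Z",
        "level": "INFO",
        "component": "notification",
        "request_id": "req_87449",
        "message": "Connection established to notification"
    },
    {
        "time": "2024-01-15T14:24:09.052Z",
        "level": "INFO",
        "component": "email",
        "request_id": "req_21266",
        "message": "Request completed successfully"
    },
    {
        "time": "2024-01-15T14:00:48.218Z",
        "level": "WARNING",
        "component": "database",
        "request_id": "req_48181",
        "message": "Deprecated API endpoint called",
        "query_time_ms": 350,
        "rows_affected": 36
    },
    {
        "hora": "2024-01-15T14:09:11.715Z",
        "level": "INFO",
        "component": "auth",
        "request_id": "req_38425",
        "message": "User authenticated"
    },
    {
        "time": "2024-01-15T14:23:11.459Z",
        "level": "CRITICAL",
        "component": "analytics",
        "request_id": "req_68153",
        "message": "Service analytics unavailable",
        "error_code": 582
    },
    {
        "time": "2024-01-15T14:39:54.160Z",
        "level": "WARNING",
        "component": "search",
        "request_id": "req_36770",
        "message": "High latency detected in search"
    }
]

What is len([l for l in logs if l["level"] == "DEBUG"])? 0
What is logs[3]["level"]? "INFO"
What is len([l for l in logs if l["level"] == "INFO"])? 3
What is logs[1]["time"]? "2024-01-15T14:24:09.052Z"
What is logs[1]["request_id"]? "req_21266"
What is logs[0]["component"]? "notification"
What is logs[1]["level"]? "INFO"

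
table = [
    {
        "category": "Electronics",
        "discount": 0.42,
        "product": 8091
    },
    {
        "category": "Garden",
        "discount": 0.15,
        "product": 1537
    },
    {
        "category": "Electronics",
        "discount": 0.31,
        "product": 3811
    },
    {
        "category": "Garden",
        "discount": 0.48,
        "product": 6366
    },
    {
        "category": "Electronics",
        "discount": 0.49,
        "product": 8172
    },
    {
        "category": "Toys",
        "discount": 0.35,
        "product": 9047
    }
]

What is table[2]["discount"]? 0.31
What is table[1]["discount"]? 0.15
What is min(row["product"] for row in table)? 1537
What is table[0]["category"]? "Electronics"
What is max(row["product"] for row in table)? 9047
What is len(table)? 6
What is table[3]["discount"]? 0.48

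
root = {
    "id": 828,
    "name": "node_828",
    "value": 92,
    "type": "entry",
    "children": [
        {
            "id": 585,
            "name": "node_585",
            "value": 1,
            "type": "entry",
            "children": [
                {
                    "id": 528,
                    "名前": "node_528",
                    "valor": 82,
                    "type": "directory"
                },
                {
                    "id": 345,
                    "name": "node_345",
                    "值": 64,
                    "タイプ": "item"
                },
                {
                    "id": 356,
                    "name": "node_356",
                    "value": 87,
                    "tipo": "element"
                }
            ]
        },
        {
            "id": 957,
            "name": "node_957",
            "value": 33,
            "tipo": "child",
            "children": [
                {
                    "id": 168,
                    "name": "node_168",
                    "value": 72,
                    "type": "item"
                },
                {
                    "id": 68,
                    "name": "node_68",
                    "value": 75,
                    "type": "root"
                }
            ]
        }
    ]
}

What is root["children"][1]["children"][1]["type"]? "root"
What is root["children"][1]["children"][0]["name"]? "node_168"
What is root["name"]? "node_828"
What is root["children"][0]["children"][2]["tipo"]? "element"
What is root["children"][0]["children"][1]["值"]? 64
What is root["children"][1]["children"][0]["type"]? "item"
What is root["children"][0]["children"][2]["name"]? "node_356"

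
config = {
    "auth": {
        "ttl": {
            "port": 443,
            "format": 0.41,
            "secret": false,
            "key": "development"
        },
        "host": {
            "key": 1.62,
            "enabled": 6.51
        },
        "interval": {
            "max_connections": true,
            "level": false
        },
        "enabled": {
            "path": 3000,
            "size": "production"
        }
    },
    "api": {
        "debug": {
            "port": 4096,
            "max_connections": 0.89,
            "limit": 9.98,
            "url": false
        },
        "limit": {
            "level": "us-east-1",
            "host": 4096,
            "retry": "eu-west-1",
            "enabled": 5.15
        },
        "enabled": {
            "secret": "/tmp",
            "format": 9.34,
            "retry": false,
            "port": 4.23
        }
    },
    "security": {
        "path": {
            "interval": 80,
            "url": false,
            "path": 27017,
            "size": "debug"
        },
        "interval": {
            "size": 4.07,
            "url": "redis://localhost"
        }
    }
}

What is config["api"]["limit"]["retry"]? "eu-west-1"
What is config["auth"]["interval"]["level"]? False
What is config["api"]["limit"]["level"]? "us-east-1"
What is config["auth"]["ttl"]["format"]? 0.41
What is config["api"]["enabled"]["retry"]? False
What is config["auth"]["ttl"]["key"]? "development"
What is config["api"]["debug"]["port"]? 4096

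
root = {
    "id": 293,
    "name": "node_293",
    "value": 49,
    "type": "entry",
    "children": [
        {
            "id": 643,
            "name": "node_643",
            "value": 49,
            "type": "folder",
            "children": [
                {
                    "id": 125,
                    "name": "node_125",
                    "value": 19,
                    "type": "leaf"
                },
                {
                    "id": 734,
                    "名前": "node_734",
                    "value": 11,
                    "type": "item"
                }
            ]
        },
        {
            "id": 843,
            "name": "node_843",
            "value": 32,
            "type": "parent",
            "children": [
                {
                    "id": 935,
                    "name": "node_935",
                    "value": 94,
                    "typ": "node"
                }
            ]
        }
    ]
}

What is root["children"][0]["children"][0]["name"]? "node_125"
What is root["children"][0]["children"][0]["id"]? 125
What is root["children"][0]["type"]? "folder"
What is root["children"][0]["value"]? 49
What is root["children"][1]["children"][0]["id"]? 935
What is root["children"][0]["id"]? 643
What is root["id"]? 293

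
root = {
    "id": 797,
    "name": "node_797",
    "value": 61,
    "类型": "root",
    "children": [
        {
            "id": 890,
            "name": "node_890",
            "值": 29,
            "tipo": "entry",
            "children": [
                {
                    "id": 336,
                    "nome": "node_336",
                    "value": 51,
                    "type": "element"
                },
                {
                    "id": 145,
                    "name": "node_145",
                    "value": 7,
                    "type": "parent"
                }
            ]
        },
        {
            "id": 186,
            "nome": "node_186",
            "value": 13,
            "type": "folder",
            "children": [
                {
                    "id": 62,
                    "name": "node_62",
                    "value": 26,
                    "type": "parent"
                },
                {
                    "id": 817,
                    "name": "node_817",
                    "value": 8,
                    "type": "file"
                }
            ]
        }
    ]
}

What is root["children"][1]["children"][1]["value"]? 8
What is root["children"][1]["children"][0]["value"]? 26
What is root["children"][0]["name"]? "node_890"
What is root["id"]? 797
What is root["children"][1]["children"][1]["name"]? "node_817"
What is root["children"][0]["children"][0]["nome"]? "node_336"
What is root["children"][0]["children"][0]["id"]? 336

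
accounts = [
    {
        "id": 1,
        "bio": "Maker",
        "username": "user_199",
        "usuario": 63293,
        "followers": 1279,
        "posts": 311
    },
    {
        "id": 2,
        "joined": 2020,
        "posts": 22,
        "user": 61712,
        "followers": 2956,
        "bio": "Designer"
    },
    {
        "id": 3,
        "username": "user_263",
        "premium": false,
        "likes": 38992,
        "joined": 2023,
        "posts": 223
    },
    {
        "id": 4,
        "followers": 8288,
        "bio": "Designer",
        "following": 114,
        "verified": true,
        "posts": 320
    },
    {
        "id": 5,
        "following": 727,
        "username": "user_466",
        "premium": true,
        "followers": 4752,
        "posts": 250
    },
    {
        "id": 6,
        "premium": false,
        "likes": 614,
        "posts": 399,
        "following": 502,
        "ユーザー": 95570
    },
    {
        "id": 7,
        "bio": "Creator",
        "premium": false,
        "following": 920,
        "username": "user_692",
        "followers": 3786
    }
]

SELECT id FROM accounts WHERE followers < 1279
[]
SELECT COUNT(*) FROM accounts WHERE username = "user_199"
1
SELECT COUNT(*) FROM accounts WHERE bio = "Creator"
1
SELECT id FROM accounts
[1, 2, 3, 4, 5, 6, 7]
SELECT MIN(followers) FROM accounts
1279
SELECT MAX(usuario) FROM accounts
63293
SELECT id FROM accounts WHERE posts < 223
[2]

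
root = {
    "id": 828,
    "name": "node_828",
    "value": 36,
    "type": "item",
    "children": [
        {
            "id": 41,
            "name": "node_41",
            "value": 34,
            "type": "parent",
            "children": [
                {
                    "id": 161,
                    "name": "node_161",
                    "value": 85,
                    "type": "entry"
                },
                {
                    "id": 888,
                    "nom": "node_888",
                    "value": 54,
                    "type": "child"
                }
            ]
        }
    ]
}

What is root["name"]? "node_828"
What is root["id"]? 828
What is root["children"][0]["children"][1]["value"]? 54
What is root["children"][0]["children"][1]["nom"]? "node_888"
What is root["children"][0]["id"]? 41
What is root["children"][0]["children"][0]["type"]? "entry"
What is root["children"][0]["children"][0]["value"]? 85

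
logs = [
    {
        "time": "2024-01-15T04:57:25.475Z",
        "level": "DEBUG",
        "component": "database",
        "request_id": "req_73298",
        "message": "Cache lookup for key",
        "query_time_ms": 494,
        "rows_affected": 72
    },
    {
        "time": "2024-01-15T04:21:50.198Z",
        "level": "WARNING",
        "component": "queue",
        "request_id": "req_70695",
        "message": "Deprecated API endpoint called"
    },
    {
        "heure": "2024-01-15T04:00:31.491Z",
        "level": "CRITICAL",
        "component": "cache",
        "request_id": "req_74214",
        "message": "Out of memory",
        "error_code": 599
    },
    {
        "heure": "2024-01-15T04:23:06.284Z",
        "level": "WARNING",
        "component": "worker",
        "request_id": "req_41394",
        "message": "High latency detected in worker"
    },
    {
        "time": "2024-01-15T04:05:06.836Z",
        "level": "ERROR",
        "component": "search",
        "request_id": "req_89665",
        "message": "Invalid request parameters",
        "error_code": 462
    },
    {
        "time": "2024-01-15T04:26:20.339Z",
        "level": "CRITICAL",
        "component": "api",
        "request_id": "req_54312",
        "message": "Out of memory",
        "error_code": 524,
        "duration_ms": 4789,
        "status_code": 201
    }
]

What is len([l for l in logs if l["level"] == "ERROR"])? 1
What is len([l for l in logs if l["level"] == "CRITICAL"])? 2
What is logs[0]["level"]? "DEBUG"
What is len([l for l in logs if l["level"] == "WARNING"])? 2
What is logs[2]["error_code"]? 599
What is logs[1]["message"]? "Deprecated API endpoint called"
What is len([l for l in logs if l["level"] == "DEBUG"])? 1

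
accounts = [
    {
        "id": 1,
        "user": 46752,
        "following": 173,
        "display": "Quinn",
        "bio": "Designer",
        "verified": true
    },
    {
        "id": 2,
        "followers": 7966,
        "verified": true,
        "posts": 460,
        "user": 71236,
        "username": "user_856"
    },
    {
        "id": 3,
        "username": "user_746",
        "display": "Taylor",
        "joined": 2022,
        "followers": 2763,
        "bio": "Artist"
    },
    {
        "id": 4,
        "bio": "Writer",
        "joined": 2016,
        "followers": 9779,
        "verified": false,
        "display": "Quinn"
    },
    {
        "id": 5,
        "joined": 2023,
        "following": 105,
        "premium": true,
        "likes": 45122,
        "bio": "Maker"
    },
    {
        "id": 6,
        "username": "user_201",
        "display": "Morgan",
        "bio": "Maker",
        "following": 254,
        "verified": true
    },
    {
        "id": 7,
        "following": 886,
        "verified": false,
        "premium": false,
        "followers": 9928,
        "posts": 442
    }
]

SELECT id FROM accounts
[1, 2, 3, 4, 5, 6, 7]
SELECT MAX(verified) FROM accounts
True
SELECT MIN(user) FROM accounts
46752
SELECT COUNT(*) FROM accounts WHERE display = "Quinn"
2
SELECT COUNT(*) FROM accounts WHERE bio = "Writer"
1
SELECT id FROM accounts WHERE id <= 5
[1, 2, 3, 4, 5]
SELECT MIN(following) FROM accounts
105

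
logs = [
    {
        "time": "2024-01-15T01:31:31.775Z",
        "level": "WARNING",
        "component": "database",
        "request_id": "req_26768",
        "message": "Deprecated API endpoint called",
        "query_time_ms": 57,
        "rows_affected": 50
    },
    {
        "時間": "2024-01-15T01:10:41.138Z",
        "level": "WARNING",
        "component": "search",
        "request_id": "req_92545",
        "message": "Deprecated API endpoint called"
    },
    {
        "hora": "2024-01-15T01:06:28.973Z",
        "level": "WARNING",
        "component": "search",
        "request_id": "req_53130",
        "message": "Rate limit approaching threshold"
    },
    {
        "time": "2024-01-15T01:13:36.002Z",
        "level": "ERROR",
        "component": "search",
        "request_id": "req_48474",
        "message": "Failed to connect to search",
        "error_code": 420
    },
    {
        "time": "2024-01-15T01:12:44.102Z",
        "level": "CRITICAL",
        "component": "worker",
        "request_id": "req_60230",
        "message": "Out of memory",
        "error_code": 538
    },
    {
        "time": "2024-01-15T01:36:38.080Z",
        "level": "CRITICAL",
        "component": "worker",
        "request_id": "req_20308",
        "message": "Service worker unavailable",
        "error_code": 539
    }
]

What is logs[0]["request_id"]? "req_26768"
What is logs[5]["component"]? "worker"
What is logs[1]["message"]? "Deprecated API endpoint called"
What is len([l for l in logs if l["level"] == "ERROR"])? 1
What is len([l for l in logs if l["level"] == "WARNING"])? 3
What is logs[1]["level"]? "WARNING"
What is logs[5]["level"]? "CRITICAL"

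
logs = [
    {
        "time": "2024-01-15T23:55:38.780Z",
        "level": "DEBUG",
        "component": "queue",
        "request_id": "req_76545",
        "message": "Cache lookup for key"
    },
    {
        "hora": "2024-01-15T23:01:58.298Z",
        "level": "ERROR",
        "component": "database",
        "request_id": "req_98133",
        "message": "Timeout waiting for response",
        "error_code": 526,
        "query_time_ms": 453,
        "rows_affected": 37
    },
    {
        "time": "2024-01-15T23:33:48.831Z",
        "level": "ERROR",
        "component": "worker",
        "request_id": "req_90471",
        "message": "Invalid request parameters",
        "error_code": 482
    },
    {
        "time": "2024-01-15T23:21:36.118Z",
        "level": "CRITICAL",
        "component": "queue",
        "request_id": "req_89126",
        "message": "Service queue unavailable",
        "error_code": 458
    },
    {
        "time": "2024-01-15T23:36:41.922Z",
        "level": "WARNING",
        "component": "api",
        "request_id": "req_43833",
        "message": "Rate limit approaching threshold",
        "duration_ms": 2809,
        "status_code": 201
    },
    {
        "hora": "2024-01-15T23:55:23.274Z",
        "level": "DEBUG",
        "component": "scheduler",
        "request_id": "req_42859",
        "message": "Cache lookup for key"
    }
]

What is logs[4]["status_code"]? 201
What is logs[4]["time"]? "2024-01-15T23:36:41.922Z"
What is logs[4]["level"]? "WARNING"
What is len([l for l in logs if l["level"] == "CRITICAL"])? 1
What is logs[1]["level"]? "ERROR"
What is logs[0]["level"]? "DEBUG"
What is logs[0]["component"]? "queue"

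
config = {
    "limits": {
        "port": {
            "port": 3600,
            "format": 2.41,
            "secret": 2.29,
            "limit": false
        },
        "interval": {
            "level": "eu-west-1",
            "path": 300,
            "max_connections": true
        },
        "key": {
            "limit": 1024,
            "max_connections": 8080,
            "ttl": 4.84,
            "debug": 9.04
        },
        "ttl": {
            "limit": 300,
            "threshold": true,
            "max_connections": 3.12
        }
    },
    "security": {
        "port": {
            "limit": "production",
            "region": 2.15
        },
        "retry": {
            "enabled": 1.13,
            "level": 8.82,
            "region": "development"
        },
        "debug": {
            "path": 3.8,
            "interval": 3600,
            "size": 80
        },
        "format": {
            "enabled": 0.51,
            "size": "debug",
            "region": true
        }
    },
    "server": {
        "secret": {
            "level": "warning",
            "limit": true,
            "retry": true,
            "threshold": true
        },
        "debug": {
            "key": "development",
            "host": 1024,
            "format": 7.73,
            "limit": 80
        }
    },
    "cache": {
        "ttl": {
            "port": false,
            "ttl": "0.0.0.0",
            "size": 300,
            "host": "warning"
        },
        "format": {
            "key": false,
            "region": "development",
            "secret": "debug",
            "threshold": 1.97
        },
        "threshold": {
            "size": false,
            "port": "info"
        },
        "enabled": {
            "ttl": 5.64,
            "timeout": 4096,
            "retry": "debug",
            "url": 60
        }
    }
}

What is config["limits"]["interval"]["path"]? 300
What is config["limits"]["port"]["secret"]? 2.29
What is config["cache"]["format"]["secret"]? "debug"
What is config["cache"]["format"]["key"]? False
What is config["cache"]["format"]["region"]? "development"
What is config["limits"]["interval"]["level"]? "eu-west-1"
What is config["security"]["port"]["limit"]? "production"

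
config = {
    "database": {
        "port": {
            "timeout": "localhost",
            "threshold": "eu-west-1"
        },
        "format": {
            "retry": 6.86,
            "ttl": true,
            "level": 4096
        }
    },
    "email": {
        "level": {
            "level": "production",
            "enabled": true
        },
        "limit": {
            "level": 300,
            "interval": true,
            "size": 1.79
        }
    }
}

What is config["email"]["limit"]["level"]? 300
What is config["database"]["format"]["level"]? 4096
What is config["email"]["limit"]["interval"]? True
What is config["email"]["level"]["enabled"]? True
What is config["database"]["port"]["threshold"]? "eu-west-1"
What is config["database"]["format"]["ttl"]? True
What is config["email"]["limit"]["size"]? 1.79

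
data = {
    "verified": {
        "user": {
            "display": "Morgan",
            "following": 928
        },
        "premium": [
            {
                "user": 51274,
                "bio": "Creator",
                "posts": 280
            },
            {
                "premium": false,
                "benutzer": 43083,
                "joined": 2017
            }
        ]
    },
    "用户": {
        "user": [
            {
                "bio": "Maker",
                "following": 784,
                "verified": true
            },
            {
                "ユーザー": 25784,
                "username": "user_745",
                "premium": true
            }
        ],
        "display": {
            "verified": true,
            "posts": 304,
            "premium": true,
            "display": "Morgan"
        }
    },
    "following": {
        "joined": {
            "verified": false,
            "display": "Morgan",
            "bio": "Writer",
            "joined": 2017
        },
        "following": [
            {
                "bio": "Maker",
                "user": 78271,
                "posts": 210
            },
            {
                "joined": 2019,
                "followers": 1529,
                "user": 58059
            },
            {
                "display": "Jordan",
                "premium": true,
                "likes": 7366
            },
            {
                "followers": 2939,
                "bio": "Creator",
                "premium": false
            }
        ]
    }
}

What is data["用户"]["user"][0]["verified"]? True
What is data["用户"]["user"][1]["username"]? "user_745"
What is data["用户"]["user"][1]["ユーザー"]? 25784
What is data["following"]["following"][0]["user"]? 78271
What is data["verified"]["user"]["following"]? 928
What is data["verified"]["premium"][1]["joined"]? 2017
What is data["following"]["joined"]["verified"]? False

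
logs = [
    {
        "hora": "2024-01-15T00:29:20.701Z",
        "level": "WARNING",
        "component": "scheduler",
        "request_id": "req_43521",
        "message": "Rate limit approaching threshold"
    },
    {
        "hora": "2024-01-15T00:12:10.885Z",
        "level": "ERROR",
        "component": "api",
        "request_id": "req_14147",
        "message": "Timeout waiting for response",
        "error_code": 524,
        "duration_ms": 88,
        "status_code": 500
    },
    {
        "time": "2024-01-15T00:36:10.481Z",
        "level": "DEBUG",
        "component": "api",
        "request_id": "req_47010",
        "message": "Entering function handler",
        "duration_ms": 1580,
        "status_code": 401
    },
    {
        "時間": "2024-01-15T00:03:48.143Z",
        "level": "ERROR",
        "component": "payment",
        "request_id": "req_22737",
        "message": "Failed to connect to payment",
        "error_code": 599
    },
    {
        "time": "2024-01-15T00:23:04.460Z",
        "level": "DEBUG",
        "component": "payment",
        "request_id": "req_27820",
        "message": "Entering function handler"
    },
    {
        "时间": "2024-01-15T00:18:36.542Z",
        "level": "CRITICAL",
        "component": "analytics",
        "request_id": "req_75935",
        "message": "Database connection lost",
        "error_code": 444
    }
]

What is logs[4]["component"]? "payment"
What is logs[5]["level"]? "CRITICAL"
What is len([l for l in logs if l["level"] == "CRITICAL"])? 1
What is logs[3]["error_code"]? 599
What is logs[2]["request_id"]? "req_47010"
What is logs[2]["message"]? "Entering function handler"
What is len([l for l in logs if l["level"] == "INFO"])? 0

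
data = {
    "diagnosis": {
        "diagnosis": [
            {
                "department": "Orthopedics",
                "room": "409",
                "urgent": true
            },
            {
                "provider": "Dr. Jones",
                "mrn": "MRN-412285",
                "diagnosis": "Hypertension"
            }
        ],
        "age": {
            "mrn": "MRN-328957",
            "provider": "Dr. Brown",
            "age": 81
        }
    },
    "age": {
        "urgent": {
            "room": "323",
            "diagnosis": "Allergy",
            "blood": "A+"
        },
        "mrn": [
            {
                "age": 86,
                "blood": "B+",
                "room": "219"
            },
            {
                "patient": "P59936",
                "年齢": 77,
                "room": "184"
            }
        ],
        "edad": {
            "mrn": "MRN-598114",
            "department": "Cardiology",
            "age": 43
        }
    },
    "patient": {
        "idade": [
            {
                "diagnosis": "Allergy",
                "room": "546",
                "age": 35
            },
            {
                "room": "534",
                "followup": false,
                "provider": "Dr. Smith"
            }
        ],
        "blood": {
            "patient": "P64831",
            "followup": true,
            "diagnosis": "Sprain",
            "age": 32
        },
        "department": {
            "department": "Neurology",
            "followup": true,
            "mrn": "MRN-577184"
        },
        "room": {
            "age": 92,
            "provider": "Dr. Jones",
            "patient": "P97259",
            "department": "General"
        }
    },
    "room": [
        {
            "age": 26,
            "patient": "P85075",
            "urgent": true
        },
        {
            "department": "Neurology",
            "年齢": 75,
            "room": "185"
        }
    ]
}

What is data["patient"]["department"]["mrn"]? "MRN-577184"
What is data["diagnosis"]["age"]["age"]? 81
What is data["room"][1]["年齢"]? 75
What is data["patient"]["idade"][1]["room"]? "534"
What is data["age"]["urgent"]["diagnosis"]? "Allergy"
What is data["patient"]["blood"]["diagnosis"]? "Sprain"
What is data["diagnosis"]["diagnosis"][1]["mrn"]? "MRN-412285"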